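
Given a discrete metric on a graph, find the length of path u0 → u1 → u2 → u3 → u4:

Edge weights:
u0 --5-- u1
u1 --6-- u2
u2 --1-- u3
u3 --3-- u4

Arc length = 5 + 6 + 1 + 3 = 15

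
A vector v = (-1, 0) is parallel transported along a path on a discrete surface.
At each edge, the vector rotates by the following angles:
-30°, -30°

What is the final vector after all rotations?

Total rotation: (-30°) + (-30°) = -60°. Final vector: (-0.5000, 0.8660)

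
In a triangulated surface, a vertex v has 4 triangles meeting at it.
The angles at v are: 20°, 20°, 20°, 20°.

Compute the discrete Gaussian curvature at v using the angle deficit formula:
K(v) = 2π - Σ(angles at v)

Sum of angles = 80°. K = 360° - 80° = 280° = 14π/9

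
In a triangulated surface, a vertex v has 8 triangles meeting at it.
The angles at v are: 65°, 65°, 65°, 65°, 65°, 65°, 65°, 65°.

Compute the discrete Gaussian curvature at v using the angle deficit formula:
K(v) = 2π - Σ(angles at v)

Sum of angles = 520°. K = 360° - 520° = -160°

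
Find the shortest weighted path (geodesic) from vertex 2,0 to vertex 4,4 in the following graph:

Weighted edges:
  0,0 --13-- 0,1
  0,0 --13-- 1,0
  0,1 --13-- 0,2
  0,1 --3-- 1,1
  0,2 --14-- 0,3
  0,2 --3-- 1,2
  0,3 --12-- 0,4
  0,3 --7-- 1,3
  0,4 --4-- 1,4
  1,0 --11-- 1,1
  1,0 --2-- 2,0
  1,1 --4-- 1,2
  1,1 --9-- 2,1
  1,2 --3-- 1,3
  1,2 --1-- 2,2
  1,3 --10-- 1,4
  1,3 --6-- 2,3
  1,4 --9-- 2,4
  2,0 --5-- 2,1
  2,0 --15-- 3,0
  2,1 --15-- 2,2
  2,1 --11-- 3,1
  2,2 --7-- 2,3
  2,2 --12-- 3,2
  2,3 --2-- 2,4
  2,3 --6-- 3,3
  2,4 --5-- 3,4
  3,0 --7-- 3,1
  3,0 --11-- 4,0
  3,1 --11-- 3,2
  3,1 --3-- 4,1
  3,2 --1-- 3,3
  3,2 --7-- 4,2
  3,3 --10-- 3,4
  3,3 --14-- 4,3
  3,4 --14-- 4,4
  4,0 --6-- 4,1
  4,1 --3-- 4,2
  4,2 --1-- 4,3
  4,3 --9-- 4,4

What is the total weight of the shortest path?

Shortest path: 2,0 → 2,1 → 3,1 → 4,1 → 4,2 → 4,3 → 4,4, total weight = 32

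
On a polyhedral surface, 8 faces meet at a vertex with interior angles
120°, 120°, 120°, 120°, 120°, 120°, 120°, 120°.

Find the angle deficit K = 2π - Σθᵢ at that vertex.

Sum of angles = 960°. K = 360° - 960° = -600°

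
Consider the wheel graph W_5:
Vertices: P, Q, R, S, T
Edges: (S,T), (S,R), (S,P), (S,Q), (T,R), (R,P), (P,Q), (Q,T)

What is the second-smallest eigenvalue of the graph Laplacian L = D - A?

The wheel W_5 is the join K_1 ∨ C_4 (a hub joined to every vertex of a cycle of length 4). For a join G ∨ H (G on p vertices, H on q vertices) the Laplacian spectrum is 0, p+q, the eigenvalues of L(G) other than one 0 each shifted by +q, and the eigenvalues of L(H) other than one 0 each shifted by +p. With G = K_1 (p = 1, nothing left after dropping its 0) and H = C_4 (q = 4, eigenvalues 2 − 2cos(2πk/4), k = 0, …, 3; drop k = 0), the spectrum of W_5 is 0, 5, and 1 + (2 − 2cos(2πk/4)) = 3 − 2cos(2πk/4) for k = 1, …, 3:
k=1: 3 − 2cos(π/2) = 3.0; k=2: 3 − 2cos(π) = 5.0; k=3: 3 − 2cos(3π/2) = 3.0.
Laplacian eigenvalues: [0.0, 3.0, 3.0, 5.0, 5.0]. Algebraic connectivity (smallest non-zero eigenvalue) = 3.0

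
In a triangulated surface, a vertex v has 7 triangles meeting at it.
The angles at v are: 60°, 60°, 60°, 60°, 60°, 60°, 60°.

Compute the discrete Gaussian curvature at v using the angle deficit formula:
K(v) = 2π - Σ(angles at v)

Sum of angles = 420°. K = 360° - 420° = -60°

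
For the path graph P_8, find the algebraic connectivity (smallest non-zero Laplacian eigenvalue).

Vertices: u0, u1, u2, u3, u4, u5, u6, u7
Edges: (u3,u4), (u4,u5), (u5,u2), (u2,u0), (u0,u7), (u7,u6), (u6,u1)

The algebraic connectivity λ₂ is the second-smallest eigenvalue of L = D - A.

The path graph P_n has Laplacian eigenvalues λ_k = 2 − 2cos(kπ/n), k = 0, 1, …, n−1. Here n = 8:
k=0: 2 − 2cos(0) = 0.0; k=1: 2 − 2cos(π/8) = 0.1522; k=2: 2 − 2cos(π/4) = 0.5858; k=3: 2 − 2cos(3π/8) = 1.2346; k=4: 2 − 2cos(π/2) = 2.0; k=5: 2 − 2cos(5π/8) = 2.7654; k=6: 2 − 2cos(3π/4) = 3.4142; k=7: 2 − 2cos(7π/8) = 3.8478.
Laplacian eigenvalues: [0.0, 0.1522, 0.5858, 1.2346, 2.0, 2.7654, 3.4142, 3.8478]. Algebraic connectivity (smallest non-zero eigenvalue) = 0.1522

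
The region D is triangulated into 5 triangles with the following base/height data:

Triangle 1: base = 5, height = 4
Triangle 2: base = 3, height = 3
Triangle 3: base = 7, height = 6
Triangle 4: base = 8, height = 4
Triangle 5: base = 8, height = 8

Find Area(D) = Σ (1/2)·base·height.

(1/2)×5×4 + (1/2)×3×3 + (1/2)×7×6 + (1/2)×8×4 + (1/2)×8×8 = 83.5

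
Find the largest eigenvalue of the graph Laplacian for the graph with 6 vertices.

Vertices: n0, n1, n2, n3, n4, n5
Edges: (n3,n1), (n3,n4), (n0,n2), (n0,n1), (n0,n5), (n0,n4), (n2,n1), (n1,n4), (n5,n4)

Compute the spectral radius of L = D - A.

Degrees: deg(n0) = 4, deg(n1) = 4, deg(n2) = 2, deg(n3) = 2, deg(n4) = 4, deg(n5) = 2.
L = D − A with rows/columns ordered (n0, n1, n2, n3, n4, n5):
  [ 4, -1, -1,  0, -1, -1]
  [-1,  4, -1, -1, -1,  0]
  [-1, -1,  2,  0,  0,  0]
  [ 0, -1,  0,  2, -1,  0]
  [-1, -1,  0, -1,  4, -1]
  [-1,  0,  0,  0, -1,  2]
Characteristic polynomial: det(λI − L) = λ(λ² − 7λ + 9)²(λ − 4).
Roots: λ = 0; (λ² − 7λ + 9) = 0 ⇒ λ = (7 ± √13)/2 ≈ 1.6972, 5.3028 (multiplicity 2); (λ − 4) = 0 ⇒ λ = 4.
(Check: the roots sum (with multiplicity) to 18, matching trace L = Σdeg = 2·9 = 18.)
Laplacian eigenvalues: [0.0, 1.6972, 1.6972, 4.0, 5.3028, 5.3028]. Largest eigenvalue (spectral radius) = 5.3028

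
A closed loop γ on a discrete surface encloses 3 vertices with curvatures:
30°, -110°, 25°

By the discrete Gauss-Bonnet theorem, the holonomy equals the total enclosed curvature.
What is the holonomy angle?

Holonomy = total enclosed curvature = 30° + (-110°) + 25° = -55°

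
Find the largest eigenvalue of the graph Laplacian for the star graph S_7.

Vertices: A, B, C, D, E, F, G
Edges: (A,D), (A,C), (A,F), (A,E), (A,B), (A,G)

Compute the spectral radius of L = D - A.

The star S_7 is the complete bipartite graph K_{1,6} (one hub of degree 6, 6 leaves of degree 1). The Laplacian spectrum of K_{p,q} is 0, p (multiplicity q−1), q (multiplicity p−1), p+q. With p = 1, q = 6: 0 once, 1 with multiplicity 5, and 7 once. (Check: trace L = sum of degrees = 12 = 5·1 + 7.)
Laplacian eigenvalues: [0.0, 1.0, 1.0, 1.0, 1.0, 1.0, 7.0]. Largest eigenvalue (spectral radius) = 7.0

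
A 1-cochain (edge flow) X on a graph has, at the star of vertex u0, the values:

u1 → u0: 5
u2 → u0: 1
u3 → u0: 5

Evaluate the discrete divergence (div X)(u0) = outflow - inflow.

Divergence = sum of outgoing flows = (-5) + (-1) + (-5) = -11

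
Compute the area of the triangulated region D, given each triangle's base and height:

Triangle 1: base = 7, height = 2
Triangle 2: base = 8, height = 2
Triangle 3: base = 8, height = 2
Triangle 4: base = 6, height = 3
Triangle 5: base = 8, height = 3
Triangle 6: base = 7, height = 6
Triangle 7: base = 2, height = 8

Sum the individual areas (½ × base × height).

(1/2)×7×2 + (1/2)×8×2 + (1/2)×8×2 + (1/2)×6×3 + (1/2)×8×3 + (1/2)×7×6 + (1/2)×2×8 = 73.0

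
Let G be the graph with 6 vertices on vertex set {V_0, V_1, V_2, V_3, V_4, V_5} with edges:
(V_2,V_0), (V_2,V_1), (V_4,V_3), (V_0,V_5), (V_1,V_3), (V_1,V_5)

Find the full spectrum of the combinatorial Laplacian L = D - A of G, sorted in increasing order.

Degrees: deg(V_0) = 2, deg(V_1) = 3, deg(V_2) = 2, deg(V_3) = 2, deg(V_4) = 1, deg(V_5) = 2.
L = D − A with rows/columns ordered (V_0, V_1, V_2, V_3, V_4, V_5):
  [ 2,  0, -1,  0,  0, -1]
  [ 0,  3, -1, -1,  0, -1]
  [-1, -1,  2,  0,  0,  0]
  [ 0, -1,  0,  2, -1,  0]
  [ 0,  0,  0, -1,  1,  0]
  [-1, -1,  0,  0,  0,  2]
Characteristic polynomial: det(λI − L) = λ(λ² − 5λ + 2)(λ − 2)²(λ − 3).
Roots: λ = 0; (λ² − 5λ + 2) = 0 ⇒ λ = (5 ± √17)/2 ≈ 0.4384, 4.5616; (λ − 2) = 0 ⇒ λ = 2 (multiplicity 2); (λ − 3) = 0 ⇒ λ = 3.
(Check: the roots sum (with multiplicity) to 12, matching trace L = Σdeg = 2·6 = 12.)
Laplacian eigenvalues (increasing order): [0.0, 0.4384, 2.0, 2.0, 3.0, 4.5616]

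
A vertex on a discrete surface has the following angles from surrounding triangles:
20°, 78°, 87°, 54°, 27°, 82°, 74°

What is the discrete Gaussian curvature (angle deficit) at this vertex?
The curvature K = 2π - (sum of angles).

Sum of angles = 422°. K = 360° - 422° = -62° = -31π/90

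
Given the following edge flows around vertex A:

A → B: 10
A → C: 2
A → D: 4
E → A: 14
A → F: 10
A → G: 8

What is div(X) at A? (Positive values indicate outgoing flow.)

Divergence = sum of outgoing flows = 10 + 2 + 4 + (-14) + 10 + 8 = 20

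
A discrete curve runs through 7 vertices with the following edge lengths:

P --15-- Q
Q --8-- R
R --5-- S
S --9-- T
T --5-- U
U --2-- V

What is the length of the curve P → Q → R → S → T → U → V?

Arc length = 15 + 8 + 5 + 9 + 5 + 2 = 44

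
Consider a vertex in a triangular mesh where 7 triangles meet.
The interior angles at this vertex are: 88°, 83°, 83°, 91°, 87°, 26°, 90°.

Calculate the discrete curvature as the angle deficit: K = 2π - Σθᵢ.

Sum of angles = 548°. K = 360° - 548° = -188° = -47π/45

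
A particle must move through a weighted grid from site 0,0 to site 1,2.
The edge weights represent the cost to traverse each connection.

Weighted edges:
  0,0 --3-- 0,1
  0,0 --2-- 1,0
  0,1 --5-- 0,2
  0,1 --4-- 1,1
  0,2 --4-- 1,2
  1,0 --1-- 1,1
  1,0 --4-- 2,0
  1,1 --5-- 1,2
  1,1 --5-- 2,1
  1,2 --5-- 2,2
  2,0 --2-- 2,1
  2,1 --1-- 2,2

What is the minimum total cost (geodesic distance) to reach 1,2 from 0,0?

Shortest path: 0,0 → 1,0 → 1,1 → 1,2, total weight = 8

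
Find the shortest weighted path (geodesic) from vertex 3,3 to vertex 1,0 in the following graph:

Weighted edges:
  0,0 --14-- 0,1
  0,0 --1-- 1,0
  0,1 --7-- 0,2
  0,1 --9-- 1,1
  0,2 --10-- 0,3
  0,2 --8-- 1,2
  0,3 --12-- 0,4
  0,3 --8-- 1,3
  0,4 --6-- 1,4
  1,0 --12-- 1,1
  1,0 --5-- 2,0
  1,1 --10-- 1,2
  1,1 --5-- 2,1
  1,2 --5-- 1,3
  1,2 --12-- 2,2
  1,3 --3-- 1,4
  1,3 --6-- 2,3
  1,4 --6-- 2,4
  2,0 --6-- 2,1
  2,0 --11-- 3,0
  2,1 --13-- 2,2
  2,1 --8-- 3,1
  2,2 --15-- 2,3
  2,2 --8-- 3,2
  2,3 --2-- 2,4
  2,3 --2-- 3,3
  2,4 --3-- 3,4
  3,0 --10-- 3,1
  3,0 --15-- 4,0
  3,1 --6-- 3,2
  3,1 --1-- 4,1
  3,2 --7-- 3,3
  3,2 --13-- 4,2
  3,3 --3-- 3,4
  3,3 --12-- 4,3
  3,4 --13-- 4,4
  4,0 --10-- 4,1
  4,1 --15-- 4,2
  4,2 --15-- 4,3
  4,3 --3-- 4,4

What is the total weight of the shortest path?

Shortest path: 3,3 → 3,2 → 3,1 → 2,1 → 2,0 → 1,0, total weight = 32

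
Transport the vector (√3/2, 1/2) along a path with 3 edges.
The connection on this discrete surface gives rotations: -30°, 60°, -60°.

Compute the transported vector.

Total rotation: (-30°) + 60° + (-60°) = -30°. Final vector: (1, 0)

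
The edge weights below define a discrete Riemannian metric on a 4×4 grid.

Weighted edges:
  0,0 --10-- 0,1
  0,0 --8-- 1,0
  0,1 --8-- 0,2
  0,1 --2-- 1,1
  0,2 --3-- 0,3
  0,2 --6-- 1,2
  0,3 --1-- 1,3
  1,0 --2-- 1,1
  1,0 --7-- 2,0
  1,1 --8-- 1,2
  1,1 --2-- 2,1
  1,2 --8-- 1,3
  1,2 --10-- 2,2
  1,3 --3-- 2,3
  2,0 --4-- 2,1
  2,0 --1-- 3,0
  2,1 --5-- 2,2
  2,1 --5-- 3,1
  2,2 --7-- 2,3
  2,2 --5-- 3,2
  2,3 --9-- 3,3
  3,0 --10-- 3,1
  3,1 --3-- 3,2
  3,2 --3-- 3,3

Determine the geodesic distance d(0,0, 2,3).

Shortest path: 0,0 → 1,0 → 1,1 → 2,1 → 2,2 → 2,3, total weight = 24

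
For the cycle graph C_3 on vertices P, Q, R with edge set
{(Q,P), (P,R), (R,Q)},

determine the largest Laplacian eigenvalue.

The cycle graph C_n has Laplacian eigenvalues λ_k = 2 − 2cos(2πk/n), k = 0, 1, …, n−1. Here n = 3:
k=0: 2 − 2cos(0) = 0.0; k=1: 2 − 2cos(2π/3) = 3.0; k=2: 2 − 2cos(4π/3) = 3.0.
Laplacian eigenvalues: [0.0, 3.0, 3.0]. Largest eigenvalue (spectral radius) = 3.0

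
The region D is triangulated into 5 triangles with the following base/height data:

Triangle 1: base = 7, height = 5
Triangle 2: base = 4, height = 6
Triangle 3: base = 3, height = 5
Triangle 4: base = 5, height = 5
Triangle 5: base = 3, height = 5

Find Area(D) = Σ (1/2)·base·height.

(1/2)×7×5 + (1/2)×4×6 + (1/2)×3×5 + (1/2)×5×5 + (1/2)×3×5 = 57.0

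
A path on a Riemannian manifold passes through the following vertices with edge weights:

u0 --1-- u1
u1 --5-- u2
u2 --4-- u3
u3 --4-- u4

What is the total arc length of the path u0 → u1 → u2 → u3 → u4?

Arc length = 1 + 5 + 4 + 4 = 14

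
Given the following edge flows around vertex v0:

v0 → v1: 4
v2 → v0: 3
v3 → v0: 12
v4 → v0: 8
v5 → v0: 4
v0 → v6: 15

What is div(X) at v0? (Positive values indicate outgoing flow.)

Divergence = sum of outgoing flows = 4 + (-3) + (-12) + (-8) + (-4) + 15 = -8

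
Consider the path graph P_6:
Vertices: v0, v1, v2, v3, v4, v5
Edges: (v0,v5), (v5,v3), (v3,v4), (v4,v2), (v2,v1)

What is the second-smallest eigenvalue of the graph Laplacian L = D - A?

The path graph P_n has Laplacian eigenvalues λ_k = 2 − 2cos(kπ/n), k = 0, 1, …, n−1. Here n = 6:
k=0: 2 − 2cos(0) = 0.0; k=1: 2 − 2cos(π/6) = 0.2679; k=2: 2 − 2cos(π/3) = 1.0; k=3: 2 − 2cos(π/2) = 2.0; k=4: 2 − 2cos(2π/3) = 3.0; k=5: 2 − 2cos(5π/6) = 3.7321.
Laplacian eigenvalues: [0.0, 0.2679, 1.0, 2.0, 3.0, 3.7321]. Algebraic connectivity (smallest non-zero eigenvalue) = 0.2679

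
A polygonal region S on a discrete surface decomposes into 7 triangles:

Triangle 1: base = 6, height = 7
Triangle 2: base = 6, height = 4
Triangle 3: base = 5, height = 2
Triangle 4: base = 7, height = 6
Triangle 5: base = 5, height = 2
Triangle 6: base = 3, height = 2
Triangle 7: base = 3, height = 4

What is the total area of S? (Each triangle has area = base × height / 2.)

(1/2)×6×7 + (1/2)×6×4 + (1/2)×5×2 + (1/2)×7×6 + (1/2)×5×2 + (1/2)×3×2 + (1/2)×3×4 = 73.0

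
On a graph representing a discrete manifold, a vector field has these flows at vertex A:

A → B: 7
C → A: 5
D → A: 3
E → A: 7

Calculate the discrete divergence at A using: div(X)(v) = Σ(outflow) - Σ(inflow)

Divergence = sum of outgoing flows = 7 + (-5) + (-3) + (-7) = -8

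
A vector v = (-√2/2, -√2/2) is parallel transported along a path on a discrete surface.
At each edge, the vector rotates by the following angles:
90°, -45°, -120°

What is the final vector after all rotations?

Total rotation: 90° + (-45°) + (-120°) = -75°. Final vector: (-0.8660, 0.5000)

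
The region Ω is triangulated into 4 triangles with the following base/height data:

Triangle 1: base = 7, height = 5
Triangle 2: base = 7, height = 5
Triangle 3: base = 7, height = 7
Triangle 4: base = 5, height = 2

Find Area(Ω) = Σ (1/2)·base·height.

(1/2)×7×5 + (1/2)×7×5 + (1/2)×7×7 + (1/2)×5×2 = 64.5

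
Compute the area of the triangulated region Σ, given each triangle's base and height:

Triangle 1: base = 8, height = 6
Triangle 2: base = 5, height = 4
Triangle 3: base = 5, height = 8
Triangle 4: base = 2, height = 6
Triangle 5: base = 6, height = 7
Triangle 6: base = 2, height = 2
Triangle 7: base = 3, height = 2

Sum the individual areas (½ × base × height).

(1/2)×8×6 + (1/2)×5×4 + (1/2)×5×8 + (1/2)×2×6 + (1/2)×6×7 + (1/2)×2×2 + (1/2)×3×2 = 86.0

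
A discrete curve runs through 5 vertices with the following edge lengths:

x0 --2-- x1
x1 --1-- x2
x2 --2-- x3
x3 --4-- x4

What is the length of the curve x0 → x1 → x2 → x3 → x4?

Arc length = 2 + 1 + 2 + 4 = 9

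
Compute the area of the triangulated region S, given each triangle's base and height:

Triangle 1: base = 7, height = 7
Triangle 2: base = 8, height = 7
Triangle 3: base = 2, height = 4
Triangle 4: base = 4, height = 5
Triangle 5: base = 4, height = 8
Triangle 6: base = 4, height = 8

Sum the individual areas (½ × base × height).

(1/2)×7×7 + (1/2)×8×7 + (1/2)×2×4 + (1/2)×4×5 + (1/2)×4×8 + (1/2)×4×8 = 98.5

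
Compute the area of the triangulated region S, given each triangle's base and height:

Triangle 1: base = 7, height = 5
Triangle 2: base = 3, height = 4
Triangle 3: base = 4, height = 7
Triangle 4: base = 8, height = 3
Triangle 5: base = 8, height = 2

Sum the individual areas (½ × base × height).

(1/2)×7×5 + (1/2)×3×4 + (1/2)×4×7 + (1/2)×8×3 + (1/2)×8×2 = 57.5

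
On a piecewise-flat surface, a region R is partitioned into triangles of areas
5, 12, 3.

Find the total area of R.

5 + 12 + 3 = 20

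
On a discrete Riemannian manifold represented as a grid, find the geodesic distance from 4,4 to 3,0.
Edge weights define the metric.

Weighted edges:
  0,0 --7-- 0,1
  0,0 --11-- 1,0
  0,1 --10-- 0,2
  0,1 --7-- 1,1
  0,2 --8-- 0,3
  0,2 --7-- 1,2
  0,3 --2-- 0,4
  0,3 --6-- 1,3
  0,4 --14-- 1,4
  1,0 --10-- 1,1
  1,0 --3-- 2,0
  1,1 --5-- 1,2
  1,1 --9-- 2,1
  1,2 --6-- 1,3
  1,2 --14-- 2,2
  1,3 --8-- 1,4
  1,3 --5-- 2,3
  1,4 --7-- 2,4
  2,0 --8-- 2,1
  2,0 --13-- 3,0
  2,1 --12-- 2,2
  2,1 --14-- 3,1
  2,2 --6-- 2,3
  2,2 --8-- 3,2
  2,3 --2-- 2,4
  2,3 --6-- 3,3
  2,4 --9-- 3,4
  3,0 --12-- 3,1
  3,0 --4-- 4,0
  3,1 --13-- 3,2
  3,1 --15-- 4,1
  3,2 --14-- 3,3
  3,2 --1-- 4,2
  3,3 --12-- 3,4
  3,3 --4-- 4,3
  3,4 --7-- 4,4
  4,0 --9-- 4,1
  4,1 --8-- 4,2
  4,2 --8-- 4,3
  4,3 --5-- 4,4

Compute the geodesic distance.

Shortest path: 4,4 → 4,3 → 4,2 → 4,1 → 4,0 → 3,0, total weight = 34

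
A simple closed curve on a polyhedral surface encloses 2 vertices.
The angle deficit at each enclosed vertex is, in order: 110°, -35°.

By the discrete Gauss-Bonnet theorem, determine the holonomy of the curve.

Holonomy = total enclosed curvature = 110° + (-35°) = 75°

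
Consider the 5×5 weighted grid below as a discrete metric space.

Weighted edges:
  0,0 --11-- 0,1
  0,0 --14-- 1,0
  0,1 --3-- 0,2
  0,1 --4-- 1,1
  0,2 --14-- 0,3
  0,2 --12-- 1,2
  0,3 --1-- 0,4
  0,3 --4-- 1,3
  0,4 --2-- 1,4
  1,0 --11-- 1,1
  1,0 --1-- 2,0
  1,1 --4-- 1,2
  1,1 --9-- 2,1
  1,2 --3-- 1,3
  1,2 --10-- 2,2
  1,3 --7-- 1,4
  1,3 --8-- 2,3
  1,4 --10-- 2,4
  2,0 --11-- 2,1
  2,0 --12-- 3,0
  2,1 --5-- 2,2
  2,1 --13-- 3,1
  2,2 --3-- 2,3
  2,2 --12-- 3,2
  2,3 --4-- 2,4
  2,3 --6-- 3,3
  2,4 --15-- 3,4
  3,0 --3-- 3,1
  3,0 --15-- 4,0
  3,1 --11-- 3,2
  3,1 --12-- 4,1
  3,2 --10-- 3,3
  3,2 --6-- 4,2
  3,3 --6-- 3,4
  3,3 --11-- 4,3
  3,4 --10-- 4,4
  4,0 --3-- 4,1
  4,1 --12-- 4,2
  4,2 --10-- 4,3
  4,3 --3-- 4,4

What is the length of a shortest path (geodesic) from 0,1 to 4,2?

Shortest path: 0,1 → 1,1 → 1,2 → 2,2 → 3,2 → 4,2, total weight = 36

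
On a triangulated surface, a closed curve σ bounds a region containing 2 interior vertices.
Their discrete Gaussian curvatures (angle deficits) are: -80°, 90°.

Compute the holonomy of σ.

Holonomy = total enclosed curvature = (-80°) + 90° = 10°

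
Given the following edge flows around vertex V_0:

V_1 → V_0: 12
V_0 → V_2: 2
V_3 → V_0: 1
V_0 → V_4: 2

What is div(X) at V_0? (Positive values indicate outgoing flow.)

Divergence = sum of outgoing flows = (-12) + 2 + (-1) + 2 = -9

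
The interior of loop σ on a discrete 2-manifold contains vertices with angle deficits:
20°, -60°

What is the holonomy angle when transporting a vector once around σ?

Holonomy = total enclosed curvature = 20° + (-60°) = -40°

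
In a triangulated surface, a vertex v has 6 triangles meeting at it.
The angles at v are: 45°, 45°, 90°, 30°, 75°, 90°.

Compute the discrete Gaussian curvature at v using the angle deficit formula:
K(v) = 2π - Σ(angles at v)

Sum of angles = 375°. K = 360° - 375° = -15°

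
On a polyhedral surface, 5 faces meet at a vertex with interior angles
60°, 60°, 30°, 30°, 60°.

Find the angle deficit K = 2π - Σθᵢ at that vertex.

Sum of angles = 240°. K = 360° - 240° = 120° = 2π/3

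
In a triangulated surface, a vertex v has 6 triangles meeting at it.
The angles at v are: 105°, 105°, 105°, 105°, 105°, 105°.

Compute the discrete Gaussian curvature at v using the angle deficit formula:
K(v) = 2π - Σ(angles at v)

Sum of angles = 630°. K = 360° - 630° = -270°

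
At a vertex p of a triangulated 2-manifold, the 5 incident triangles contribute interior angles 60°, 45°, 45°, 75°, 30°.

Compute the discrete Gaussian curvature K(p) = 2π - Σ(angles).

Sum of angles = 255°. K = 360° - 255° = 105° = 7π/12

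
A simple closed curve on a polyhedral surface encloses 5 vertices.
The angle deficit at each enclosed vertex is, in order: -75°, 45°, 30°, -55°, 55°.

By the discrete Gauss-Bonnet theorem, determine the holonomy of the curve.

Holonomy = total enclosed curvature = (-75°) + 45° + 30° + (-55°) + 55° = 0°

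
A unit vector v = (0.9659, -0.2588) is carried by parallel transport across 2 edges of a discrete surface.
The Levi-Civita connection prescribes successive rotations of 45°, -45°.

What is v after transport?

Total rotation: 45° + (-45°) = 0°. Final vector: (0.9659, -0.2588)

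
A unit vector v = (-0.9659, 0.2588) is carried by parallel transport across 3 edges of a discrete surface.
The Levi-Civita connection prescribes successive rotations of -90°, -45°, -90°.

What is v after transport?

Total rotation: (-90°) + (-45°) + (-90°) = -225° ≡ 135° (mod 360°). Final vector: (0.5000, -0.8660)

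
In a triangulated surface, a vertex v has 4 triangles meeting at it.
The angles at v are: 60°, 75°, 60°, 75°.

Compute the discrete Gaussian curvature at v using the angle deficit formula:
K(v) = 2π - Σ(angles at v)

Sum of angles = 270°. K = 360° - 270° = 90°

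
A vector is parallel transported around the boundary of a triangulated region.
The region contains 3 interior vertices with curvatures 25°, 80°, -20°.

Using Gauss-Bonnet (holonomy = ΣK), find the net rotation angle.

Holonomy = total enclosed curvature = 25° + 80° + (-20°) = 85°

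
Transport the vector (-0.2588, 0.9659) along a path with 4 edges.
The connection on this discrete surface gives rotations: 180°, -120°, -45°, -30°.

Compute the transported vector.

Total rotation: 180° + (-120°) + (-45°) + (-30°) = -15°. Final vector: (0, 1)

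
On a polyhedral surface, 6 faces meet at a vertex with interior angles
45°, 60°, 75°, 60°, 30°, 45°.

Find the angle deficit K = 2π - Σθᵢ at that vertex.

Sum of angles = 315°. K = 360° - 315° = 45° = π/4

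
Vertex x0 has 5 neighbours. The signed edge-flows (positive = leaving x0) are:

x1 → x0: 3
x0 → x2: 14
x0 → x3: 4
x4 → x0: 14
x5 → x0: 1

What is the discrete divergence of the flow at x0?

Divergence = sum of outgoing flows = (-3) + 14 + 4 + (-14) + (-1) = 0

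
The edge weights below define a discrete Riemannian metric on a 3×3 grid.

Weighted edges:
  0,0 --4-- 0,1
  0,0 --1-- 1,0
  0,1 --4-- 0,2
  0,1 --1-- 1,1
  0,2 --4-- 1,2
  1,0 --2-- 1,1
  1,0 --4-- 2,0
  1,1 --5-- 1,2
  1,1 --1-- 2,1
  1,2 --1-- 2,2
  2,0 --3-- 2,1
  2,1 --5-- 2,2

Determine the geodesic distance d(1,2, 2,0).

Shortest path: 1,2 → 2,2 → 2,1 → 2,0, total weight = 9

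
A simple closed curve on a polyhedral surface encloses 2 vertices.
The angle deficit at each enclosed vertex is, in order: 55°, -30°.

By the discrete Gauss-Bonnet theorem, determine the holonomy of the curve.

Holonomy = total enclosed curvature = 55° + (-30°) = 25°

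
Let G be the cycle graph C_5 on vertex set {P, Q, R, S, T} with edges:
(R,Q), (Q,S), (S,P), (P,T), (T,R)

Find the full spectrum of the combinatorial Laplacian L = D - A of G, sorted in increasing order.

The cycle graph C_n has Laplacian eigenvalues λ_k = 2 − 2cos(2πk/n), k = 0, 1, …, n−1. Here n = 5:
k=0: 2 − 2cos(0) = 0.0; k=1: 2 − 2cos(2π/5) = 1.382; k=2: 2 − 2cos(4π/5) = 3.618; k=3: 2 − 2cos(6π/5) = 3.618; k=4: 2 − 2cos(8π/5) = 1.382.
Laplacian eigenvalues (increasing order): [0.0, 1.382, 1.382, 3.618, 3.618]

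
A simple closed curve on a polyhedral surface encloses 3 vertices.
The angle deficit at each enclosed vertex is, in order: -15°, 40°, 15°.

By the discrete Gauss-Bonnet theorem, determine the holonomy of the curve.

Holonomy = total enclosed curvature = (-15°) + 40° + 15° = 40°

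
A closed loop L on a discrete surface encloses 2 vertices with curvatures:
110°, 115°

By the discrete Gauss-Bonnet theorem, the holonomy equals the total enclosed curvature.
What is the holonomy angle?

Holonomy = total enclosed curvature = 110° + 115° = 225°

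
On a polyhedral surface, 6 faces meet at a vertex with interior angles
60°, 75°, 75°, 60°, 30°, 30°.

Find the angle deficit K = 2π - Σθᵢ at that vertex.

Sum of angles = 330°. K = 360° - 330° = 30°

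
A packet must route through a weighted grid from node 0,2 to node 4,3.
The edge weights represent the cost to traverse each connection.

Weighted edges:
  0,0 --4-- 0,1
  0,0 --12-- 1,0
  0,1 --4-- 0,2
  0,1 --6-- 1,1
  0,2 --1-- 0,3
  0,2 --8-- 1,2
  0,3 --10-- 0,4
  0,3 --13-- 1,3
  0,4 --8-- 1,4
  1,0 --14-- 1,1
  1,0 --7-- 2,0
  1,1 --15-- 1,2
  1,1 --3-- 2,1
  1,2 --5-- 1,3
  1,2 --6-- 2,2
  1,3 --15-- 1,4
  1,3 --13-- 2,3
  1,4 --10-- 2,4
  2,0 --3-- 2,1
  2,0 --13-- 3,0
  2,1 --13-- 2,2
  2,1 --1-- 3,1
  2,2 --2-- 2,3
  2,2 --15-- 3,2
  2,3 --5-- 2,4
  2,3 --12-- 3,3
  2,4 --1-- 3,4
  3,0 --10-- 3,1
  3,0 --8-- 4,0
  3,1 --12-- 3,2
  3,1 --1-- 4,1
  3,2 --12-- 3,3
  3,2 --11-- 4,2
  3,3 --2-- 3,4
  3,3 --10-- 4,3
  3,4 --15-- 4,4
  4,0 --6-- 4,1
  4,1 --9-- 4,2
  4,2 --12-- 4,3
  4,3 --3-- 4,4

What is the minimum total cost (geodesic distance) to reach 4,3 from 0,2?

Shortest path: 0,2 → 1,2 → 2,2 → 2,3 → 2,4 → 3,4 → 3,3 → 4,3, total weight = 34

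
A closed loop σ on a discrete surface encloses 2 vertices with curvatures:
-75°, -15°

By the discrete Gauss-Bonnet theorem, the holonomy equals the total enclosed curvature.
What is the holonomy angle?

Holonomy = total enclosed curvature = (-75°) + (-15°) = -90°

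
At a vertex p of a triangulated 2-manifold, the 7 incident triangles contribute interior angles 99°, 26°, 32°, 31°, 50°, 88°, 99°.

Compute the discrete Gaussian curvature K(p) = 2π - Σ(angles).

Sum of angles = 425°. K = 360° - 425° = -65° = -13π/36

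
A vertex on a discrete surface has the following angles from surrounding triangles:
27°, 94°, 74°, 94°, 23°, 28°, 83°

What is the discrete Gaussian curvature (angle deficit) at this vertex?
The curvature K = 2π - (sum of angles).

Sum of angles = 423°. K = 360° - 423° = -63° = -7π/20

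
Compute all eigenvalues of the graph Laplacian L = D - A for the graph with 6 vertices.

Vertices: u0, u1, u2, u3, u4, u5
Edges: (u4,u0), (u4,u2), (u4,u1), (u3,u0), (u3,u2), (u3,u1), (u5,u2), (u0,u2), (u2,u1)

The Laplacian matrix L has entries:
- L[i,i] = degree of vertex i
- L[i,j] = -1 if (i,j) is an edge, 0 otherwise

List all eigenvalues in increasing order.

Degrees: deg(u0) = 3, deg(u1) = 3, deg(u2) = 5, deg(u3) = 3, deg(u4) = 3, deg(u5) = 1.
L = D − A with rows/columns ordered (u0, u1, u2, u3, u4, u5):
  [ 3,  0, -1, -1, -1,  0]
  [ 0,  3, -1, -1, -1,  0]
  [-1, -1,  5, -1, -1, -1]
  [-1, -1, -1,  3,  0,  0]
  [-1, -1, -1,  0,  3,  0]
  [ 0,  0, -1,  0,  0,  1]
Characteristic polynomial: det(λI − L) = λ(λ − 1)(λ − 3)²(λ − 5)(λ − 6).
Roots: λ = 0; (λ − 1) = 0 ⇒ λ = 1; (λ − 3) = 0 ⇒ λ = 3 (multiplicity 2); (λ − 5) = 0 ⇒ λ = 5; (λ − 6) = 0 ⇒ λ = 6.
(Check: the roots sum (with multiplicity) to 18, matching trace L = Σdeg = 2·9 = 18.)
Laplacian eigenvalues (increasing order): [0.0, 1.0, 3.0, 3.0, 5.0, 6.0]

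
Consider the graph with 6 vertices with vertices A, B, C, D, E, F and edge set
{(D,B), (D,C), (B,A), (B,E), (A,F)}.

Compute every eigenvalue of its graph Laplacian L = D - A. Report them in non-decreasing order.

Degrees: deg(A) = 2, deg(B) = 3, deg(C) = 1, deg(D) = 2, deg(E) = 1, deg(F) = 1.
L = D − A with rows/columns ordered (A, B, C, D, E, F):
  [ 2, -1,  0,  0,  0, -1]
  [-1,  3,  0, -1, -1,  0]
  [ 0,  0,  1, -1,  0,  0]
  [ 0, -1, -1,  2,  0,  0]
  [ 0, -1,  0,  0,  1,  0]
  [-1,  0,  0,  0,  0,  1]
Characteristic polynomial: det(λI − L) = λ(λ² − 3λ + 1)(λ² − 5λ + 3)(λ − 2).
Roots: λ = 0; (λ² − 3λ + 1) = 0 ⇒ λ = (3 ± √5)/2 ≈ 0.382, 2.618; (λ² − 5λ + 3) = 0 ⇒ λ = (5 ± √13)/2 ≈ 0.6972, 4.3028; (λ − 2) = 0 ⇒ λ = 2.
(Check: the roots sum (with multiplicity) to 10, matching trace L = Σdeg = 2·5 = 10.)
Laplacian eigenvalues (increasing order): [0.0, 0.382, 0.6972, 2.0, 2.618, 4.3028]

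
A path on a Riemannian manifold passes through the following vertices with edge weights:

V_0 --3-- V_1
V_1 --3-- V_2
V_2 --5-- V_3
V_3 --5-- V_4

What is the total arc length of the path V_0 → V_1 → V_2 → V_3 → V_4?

Arc length = 3 + 3 + 5 + 5 = 16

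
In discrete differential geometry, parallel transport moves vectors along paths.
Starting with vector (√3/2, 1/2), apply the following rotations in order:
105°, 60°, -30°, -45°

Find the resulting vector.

Total rotation: 105° + 60° + (-30°) + (-45°) = 90°. Final vector: (-0.5000, 0.8660)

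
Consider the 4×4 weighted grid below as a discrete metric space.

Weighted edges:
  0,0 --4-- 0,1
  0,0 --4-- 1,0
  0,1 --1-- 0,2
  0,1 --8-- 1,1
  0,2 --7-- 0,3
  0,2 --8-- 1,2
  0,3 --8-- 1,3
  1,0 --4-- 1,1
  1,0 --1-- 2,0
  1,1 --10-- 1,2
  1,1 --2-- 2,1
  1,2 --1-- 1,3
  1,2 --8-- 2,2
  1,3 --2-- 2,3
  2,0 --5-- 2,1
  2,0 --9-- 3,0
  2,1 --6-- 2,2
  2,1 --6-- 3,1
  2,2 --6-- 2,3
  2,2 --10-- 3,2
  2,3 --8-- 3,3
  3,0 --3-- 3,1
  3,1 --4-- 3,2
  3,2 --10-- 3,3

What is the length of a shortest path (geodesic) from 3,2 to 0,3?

Shortest path: 3,2 → 2,2 → 2,3 → 1,3 → 0,3, total weight = 26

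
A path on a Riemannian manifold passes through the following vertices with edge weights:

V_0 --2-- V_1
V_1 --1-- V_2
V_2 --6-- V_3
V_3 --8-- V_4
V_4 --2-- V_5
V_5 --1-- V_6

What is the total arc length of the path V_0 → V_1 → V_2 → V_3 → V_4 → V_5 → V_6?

Arc length = 2 + 1 + 6 + 8 + 2 + 1 = 20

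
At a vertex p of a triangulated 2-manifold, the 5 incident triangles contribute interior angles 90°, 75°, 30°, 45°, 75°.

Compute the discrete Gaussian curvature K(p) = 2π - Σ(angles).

Sum of angles = 315°. K = 360° - 315° = 45°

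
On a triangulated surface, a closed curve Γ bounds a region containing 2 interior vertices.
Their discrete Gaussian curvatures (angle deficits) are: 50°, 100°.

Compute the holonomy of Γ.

Holonomy = total enclosed curvature = 50° + 100° = 150°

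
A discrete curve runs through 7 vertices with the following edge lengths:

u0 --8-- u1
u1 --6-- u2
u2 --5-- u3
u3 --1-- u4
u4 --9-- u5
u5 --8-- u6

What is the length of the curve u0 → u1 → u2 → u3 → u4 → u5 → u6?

Arc length = 8 + 6 + 5 + 1 + 9 + 8 = 37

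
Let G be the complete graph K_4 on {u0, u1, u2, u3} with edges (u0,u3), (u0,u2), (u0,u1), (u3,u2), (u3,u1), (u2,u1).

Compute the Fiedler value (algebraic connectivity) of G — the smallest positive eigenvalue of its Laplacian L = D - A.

For the complete graph K_n, L = nI − J (J = all-ones matrix). J has eigenvalues n (once, eigenvector 𝟙) and 0 (multiplicity n−1), so L has eigenvalues 0 (once) and n (multiplicity n−1). Here n = 4: eigenvalue 0 once and 4 with multiplicity 3.
Laplacian eigenvalues: [0.0, 4.0, 4.0, 4.0]. Algebraic connectivity (smallest non-zero eigenvalue) = 4.0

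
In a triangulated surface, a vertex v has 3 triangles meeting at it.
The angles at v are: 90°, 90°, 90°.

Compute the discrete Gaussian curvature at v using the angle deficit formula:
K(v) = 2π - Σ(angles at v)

Sum of angles = 270°. K = 360° - 270° = 90°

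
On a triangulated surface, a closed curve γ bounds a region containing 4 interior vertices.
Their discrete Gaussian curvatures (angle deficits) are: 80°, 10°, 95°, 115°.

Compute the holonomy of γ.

Holonomy = total enclosed curvature = 80° + 10° + 95° + 115° = 300°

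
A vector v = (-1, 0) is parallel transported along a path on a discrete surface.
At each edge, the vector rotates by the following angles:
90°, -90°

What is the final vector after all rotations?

Total rotation: 90° + (-90°) = 0°. Final vector: (-1, 0)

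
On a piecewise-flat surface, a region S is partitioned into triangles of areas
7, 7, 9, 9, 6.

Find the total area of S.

7 + 7 + 9 + 9 + 6 = 38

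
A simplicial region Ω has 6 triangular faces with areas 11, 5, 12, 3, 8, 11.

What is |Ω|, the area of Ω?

11 + 5 + 12 + 3 + 8 + 11 = 50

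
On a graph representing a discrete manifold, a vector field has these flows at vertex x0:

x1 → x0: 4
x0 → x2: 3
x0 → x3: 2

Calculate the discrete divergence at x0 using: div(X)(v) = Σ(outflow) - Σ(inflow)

Divergence = sum of outgoing flows = (-4) + 3 + 2 = 1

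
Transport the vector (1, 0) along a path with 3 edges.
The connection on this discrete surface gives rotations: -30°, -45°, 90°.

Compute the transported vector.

Total rotation: (-30°) + (-45°) + 90° = 15°. Final vector: (0.9659, 0.2588)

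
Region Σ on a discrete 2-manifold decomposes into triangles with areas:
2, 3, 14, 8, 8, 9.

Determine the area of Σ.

2 + 3 + 14 + 8 + 8 + 9 = 44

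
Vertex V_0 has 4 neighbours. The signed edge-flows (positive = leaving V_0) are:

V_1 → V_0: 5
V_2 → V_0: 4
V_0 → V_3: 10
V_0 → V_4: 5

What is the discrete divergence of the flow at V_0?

Divergence = sum of outgoing flows = (-5) + (-4) + 10 + 5 = 6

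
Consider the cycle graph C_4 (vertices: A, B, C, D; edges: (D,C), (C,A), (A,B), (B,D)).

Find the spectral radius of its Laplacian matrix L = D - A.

The cycle graph C_n has Laplacian eigenvalues λ_k = 2 − 2cos(2πk/n), k = 0, 1, …, n−1. Here n = 4:
k=0: 2 − 2cos(0) = 0.0; k=1: 2 − 2cos(π/2) = 2.0; k=2: 2 − 2cos(π) = 4.0; k=3: 2 − 2cos(3π/2) = 2.0.
Laplacian eigenvalues: [0.0, 2.0, 2.0, 4.0]. Largest eigenvalue (spectral radius) = 4.0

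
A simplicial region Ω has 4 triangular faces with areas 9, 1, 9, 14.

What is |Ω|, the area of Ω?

9 + 1 + 9 + 14 = 33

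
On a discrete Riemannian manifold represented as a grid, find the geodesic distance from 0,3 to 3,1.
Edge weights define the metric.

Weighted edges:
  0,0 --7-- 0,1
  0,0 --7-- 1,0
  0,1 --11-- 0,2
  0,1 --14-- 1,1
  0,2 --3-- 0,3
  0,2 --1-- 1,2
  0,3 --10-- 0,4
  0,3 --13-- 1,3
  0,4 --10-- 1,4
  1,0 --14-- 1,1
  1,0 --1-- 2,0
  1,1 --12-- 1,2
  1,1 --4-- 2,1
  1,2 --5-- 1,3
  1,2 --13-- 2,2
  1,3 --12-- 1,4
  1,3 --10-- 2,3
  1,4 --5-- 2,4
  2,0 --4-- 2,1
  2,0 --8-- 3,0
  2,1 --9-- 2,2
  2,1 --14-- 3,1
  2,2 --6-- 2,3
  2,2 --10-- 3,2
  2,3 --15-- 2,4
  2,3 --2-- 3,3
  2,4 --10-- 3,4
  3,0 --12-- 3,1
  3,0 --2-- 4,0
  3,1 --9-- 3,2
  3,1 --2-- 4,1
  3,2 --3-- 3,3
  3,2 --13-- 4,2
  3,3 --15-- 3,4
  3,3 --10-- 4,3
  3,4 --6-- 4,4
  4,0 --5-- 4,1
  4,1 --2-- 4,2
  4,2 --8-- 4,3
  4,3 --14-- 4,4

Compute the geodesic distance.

Shortest path: 0,3 → 0,2 → 1,2 → 1,3 → 2,3 → 3,3 → 3,2 → 3,1, total weight = 33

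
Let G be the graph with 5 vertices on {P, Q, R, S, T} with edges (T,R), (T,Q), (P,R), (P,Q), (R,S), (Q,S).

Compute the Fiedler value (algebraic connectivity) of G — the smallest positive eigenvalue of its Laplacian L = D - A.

Degrees: deg(P) = 2, deg(Q) = 3, deg(R) = 3, deg(S) = 2, deg(T) = 2.
L = D − A with rows/columns ordered (P, Q, R, S, T):
  [ 2, -1, -1,  0,  0]
  [-1,  3,  0, -1, -1]
  [-1,  0,  3, -1, -1]
  [ 0, -1, -1,  2,  0]
  [ 0, -1, -1,  0,  2]
Characteristic polynomial: det(λI − L) = λ(λ − 2)²(λ − 3)(λ − 5).
Roots: λ = 0; (λ − 2) = 0 ⇒ λ = 2 (multiplicity 2); (λ − 3) = 0 ⇒ λ = 3; (λ − 5) = 0 ⇒ λ = 5.
(Check: the roots sum (with multiplicity) to 12, matching trace L = Σdeg = 2·6 = 12.)
Laplacian eigenvalues: [0.0, 2.0, 2.0, 3.0, 5.0]. Algebraic connectivity (smallest non-zero eigenvalue) = 2.0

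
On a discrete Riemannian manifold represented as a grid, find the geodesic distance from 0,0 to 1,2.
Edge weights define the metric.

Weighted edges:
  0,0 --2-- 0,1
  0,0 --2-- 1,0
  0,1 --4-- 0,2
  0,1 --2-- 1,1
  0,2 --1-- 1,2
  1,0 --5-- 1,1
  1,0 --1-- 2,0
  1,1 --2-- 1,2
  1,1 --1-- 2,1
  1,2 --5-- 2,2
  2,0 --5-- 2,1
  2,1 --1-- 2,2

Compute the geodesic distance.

Shortest path: 0,0 → 0,1 → 1,1 → 1,2, total weight = 6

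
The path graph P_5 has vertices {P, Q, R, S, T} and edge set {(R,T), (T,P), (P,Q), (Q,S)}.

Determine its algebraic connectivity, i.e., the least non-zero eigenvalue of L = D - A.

The path graph P_n has Laplacian eigenvalues λ_k = 2 − 2cos(kπ/n), k = 0, 1, …, n−1. Here n = 5:
k=0: 2 − 2cos(0) = 0.0; k=1: 2 − 2cos(π/5) = 0.382; k=2: 2 − 2cos(2π/5) = 1.382; k=3: 2 − 2cos(3π/5) = 2.618; k=4: 2 − 2cos(4π/5) = 3.618.
Laplacian eigenvalues: [0.0, 0.382, 1.382, 2.618, 3.618]. Algebraic connectivity (smallest non-zero eigenvalue) = 0.382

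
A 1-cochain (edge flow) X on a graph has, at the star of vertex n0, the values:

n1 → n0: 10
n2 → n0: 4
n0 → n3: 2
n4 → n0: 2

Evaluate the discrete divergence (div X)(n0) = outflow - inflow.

Divergence = sum of outgoing flows = (-10) + (-4) + 2 + (-2) = -14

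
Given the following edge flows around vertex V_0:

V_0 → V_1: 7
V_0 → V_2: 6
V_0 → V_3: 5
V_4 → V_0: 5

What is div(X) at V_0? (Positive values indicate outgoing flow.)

Divergence = sum of outgoing flows = 7 + 6 + 5 + (-5) = 13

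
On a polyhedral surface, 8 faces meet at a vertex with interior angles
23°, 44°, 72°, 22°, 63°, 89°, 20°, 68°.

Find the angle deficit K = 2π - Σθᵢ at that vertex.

Sum of angles = 401°. K = 360° - 401° = -41° = -41π/180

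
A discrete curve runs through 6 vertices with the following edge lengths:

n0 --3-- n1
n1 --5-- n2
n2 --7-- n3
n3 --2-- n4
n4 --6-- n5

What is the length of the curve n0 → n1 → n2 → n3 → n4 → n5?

Arc length = 3 + 5 + 7 + 2 + 6 = 23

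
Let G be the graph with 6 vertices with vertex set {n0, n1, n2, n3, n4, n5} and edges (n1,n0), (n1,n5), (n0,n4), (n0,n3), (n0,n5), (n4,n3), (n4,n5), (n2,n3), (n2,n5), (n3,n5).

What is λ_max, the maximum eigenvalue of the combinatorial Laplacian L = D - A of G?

Degrees: deg(n0) = 4, deg(n1) = 2, deg(n2) = 2, deg(n3) = 4, deg(n4) = 3, deg(n5) = 5.
L = D − A with rows/columns ordered (n0, n1, n2, n3, n4, n5):
  [ 4, -1,  0, -1, -1, -1]
  [-1,  2,  0,  0,  0, -1]
  [ 0,  0,  2, -1,  0, -1]
  [-1,  0, -1,  4, -1, -1]
  [-1,  0,  0, -1,  3, -1]
  [-1, -1, -1, -1, -1,  5]
Characteristic polynomial: det(λI − L) = λ(λ² − 7λ + 9)(λ² − 7λ + 11)(λ − 6).
Roots: λ = 0; (λ² − 7λ + 9) = 0 ⇒ λ = (7 ± √13)/2 ≈ 1.6972, 5.3028; (λ² − 7λ + 11) = 0 ⇒ λ = (7 ± √5)/2 ≈ 2.382, 4.618; (λ − 6) = 0 ⇒ λ = 6.
(Check: the roots sum (with multiplicity) to 20, matching trace L = Σdeg = 2·10 = 20.)
Laplacian eigenvalues: [0.0, 1.6972, 2.382, 4.618, 5.3028, 6.0]. Largest eigenvalue (spectral radius) = 6.0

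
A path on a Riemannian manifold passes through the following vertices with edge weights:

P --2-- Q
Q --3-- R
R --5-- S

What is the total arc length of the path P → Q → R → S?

Arc length = 2 + 3 + 5 = 10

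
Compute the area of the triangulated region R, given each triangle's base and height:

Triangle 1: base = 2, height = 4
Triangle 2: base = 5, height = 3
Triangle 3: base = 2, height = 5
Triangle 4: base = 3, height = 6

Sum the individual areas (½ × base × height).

(1/2)×2×4 + (1/2)×5×3 + (1/2)×2×5 + (1/2)×3×6 = 25.5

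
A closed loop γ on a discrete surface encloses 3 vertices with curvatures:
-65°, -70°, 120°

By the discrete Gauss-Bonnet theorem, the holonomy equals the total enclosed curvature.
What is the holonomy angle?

Holonomy = total enclosed curvature = (-65°) + (-70°) + 120° = -15°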